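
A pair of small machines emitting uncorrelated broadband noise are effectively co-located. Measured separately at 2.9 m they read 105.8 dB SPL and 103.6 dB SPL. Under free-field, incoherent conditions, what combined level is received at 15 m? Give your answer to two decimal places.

Combined at 2.9 m: 10·log₁₀(10^(105.8/10)+10^(103.6/10)) = 107.848 dB SPL.
Then apply −20·log₁₀(15/2.9) = -14.274 dB → 93.57 dB SPL.

93.57 dB SPL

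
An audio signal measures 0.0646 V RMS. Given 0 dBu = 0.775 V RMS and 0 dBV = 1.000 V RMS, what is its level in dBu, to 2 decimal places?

-21.58 dBu

dBu = 20·log₁₀(V / 0.775 V).
20·log₁₀(0.0646/0.775) = -21.58 dBu.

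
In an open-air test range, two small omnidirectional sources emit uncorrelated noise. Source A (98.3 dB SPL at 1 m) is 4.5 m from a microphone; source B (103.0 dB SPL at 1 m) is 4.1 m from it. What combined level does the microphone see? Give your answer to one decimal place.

At the listener: L_A = 98.3 − 20·log₁₀(4.5) = 85.24 dB; L_B = 103.0 − 20·log₁₀(4.1) = 90.74 dB.
Combined: 10·log₁₀(10^(85.24/10)+10^(90.74/10)) = 91.8 dB SPL.

91.8 dB SPL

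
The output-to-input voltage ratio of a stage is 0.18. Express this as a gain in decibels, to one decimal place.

-14.9 dB

Voltage is an amplitude quantity, so gain = 20·log₁₀(V_out/V_in).
20·log₁₀(0.18) = -14.9 dB.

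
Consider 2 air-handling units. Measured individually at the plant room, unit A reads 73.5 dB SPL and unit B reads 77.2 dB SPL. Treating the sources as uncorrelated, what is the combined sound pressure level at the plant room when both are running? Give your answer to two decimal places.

Add the sources as powers (linear), then convert back to dB:
L_total = 10·log₁₀(10^(73.5/10) + 10^(77.2/10)) = 10·log₁₀(74870000) = 78.74 dB SPL.

78.74 dB SPL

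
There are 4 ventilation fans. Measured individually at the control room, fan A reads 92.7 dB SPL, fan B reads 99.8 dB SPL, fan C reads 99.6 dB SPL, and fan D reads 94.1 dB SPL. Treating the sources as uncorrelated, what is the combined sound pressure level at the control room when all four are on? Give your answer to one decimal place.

Uncorrelated sources add in intensity (power), not in dB.
L_total = 10·log₁₀(10^(92.7/10) + 10^(99.8/10) + 10^(99.6/10) + 10^(94.1/10)) = 10·log₁₀(23103000000) = 103.6 dB SPL.

103.6 dB SPL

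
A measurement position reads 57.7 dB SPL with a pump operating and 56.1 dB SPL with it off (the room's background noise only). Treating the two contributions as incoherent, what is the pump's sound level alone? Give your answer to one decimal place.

Subtract intensities: L_src = 10·log₁₀(10^(L_total/10) − 10^(L_bg/10)).
L_src = 10·log₁₀(10^(57.7/10) − 10^(56.1/10)) = 10·log₁₀(181500) = 52.6 dB SPL.

52.6 dB SPL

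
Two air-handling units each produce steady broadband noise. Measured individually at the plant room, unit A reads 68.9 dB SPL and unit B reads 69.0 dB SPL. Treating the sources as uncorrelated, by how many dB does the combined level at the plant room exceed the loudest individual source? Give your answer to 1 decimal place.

3.0 dB

Add the sources as powers (linear), then convert back to dB:
L_total = 10·log₁₀(10^(68.9/10) + 10^(69.0/10)) = 71.96 dB SPL.
Excess over the loudest (69.0 dB): 71.96 − 69.0 = 3.0 dB.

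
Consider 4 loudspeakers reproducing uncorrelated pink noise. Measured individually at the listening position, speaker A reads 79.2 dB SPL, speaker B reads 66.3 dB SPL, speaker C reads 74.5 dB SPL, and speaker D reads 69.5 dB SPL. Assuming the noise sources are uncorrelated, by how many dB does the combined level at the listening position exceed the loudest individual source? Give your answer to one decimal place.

Add the sources as powers (linear), then convert back to dB:
L_total = 10·log₁₀(10^(79.2/10) + 10^(66.3/10) + 10^(74.5/10) + 10^(69.5/10)) = 80.95 dB SPL.
Excess over the loudest (79.2 dB): 80.95 − 79.2 = 1.8 dB.

1.8 dB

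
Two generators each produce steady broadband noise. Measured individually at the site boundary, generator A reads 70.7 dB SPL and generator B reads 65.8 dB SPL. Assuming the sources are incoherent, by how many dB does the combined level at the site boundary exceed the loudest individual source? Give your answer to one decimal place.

1.2 dB

Uncorrelated sources add in intensity (power), not in dB.
L_total = 10·log₁₀(10^(70.7/10) + 10^(65.8/10)) = 71.92 dB SPL.
Excess over the loudest (70.7 dB): 71.92 − 70.7 = 1.2 dB.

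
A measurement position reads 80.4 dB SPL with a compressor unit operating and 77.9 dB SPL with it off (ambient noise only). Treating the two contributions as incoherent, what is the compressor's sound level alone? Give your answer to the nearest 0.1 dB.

Remove the background by subtracting linear intensities:
L_src = 10·log₁₀(10^(80.4/10) − 10^(77.9/10)) = 10·log₁₀(47990000) = 76.8 dB SPL.

76.8 dB SPL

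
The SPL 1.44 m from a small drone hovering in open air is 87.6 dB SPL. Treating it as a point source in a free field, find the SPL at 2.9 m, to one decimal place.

For a point source in a free field, ΔL = −20·log₁₀(d₂/d₁).
ΔL = −20·log₁₀(2.9/1.44) = -6.08 dB, so L₂ = 87.6 + (-6.08) = 81.5 dB SPL.

81.5 dB SPL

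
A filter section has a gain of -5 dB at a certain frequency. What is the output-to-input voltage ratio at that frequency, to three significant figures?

0.562

Voltage ratio = 10^(dB/20).
10^(-5/20) = 10^(-0.2500) = 0.562.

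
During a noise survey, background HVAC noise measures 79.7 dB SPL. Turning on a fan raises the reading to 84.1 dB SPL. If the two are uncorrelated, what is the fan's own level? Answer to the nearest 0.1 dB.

82.1 dB SPL

Subtract intensities: L_src = 10·log₁₀(10^(L_total/10) − 10^(L_bg/10)).
L_src = 10·log₁₀(10^(84.1/10) − 10^(79.7/10)) = 10·log₁₀(163700000) = 82.1 dB SPL.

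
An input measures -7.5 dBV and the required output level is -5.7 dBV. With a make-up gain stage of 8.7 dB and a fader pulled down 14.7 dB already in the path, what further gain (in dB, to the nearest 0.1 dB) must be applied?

7.8 dB

The required make-up gain is the shortfall in the dB sum.
G = -5.7 − (-7.5) − 8.7 + 14.7 = 7.8 dB.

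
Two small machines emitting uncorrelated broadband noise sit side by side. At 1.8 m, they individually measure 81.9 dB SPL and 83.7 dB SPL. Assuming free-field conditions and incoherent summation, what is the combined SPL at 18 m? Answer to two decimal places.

Combined at 1.8 m: 10·log₁₀(10^(81.9/10)+10^(83.7/10)) = 85.903 dB SPL.
Then apply −20·log₁₀(18/1.8) = -20.000 dB → 65.90 dB SPL.

65.90 dB SPL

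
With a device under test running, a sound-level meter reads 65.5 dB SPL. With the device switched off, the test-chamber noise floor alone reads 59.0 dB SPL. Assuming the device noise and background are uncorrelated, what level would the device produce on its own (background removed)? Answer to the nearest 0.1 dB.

Subtract intensities: L_src = 10·log₁₀(10^(L_total/10) − 10^(L_bg/10)).
L_src = 10·log₁₀(10^(65.5/10) − 10^(59.0/10)) = 10·log₁₀(2754000) = 64.4 dB SPL.

64.4 dB SPL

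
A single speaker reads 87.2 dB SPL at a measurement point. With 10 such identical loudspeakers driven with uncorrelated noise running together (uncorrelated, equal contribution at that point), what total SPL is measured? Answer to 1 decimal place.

10 equal incoherent sources raise the level by 10·log₁₀(10) = 10.00 dB.
L_total = 87.2 + 10.00 = 97.2 dB SPL.

97.2 dB SPL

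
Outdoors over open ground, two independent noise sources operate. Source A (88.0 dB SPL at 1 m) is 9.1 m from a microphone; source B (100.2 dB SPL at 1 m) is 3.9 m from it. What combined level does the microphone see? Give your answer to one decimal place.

At the listener: L_A = 88.0 − 20·log₁₀(9.1) = 68.82 dB; L_B = 100.2 − 20·log₁₀(3.9) = 88.38 dB.
Combined: 10·log₁₀(10^(68.82/10)+10^(88.38/10)) = 88.4 dB SPL.

88.4 dB SPL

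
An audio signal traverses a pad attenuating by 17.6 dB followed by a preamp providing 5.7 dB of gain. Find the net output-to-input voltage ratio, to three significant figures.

Net gain = (−17.6) + 5.7 = -11.9 dB.
Voltage ratio = 10^(-11.9/20) = 0.254.

0.254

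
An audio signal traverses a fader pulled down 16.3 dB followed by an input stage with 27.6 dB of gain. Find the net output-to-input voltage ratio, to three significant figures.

3.67

Net gain = (−16.3) + 27.6 = 11.3 dB.
Voltage ratio = 10^(11.3/20) = 3.67.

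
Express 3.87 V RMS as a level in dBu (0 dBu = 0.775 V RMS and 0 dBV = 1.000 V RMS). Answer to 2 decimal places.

dBu = 20·log₁₀(V / 0.775 V).
20·log₁₀(3.87/0.775) = +13.97 dBu.

+13.97 dBu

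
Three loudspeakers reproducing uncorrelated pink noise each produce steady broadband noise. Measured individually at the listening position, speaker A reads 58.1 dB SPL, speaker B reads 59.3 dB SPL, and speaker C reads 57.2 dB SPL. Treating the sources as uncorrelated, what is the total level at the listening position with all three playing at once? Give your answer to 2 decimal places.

63.06 dB SPL

Uncorrelated sources add in intensity (power), not in dB.
L_total = 10·log₁₀(10^(58.1/10) + 10^(59.3/10) + 10^(57.2/10)) = 10·log₁₀(2022000) = 63.06 dB SPL.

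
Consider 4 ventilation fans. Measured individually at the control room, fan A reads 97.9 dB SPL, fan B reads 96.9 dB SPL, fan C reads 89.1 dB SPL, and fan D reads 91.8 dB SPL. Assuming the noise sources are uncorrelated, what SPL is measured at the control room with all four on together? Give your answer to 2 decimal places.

Uncorrelated sources add in intensity (power), not in dB.
L_total = 10·log₁₀(10^(97.9/10) + 10^(96.9/10) + 10^(89.1/10) + 10^(91.8/10)) = 10·log₁₀(13390000000) = 101.27 dB SPL.

101.27 dB SPL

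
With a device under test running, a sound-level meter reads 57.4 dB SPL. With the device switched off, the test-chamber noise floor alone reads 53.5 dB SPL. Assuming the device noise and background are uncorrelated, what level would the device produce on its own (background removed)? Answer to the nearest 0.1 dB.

Background correction is a power subtraction:
L_src = 10·log₁₀(10^(57.4/10) − 10^(53.5/10)) = 10·log₁₀(325700) = 55.1 dB SPL.

55.1 dB SPL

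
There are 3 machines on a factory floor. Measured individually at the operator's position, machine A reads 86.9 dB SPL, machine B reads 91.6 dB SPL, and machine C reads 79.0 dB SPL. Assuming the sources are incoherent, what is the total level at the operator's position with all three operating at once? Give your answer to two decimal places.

Incoherent sources sum as intensities:
L_total = 10·log₁₀(10^(86.9/10) + 10^(91.6/10) + 10^(79.0/10)) = 10·log₁₀(2015000000) = 93.04 dB SPL.

93.04 dB SPL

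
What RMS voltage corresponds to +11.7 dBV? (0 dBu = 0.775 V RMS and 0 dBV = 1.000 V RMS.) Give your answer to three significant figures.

3.85 V

V = 1.000 V × 10^(+11.7/20).
= 1.000 × 3.846 = 3.85 V.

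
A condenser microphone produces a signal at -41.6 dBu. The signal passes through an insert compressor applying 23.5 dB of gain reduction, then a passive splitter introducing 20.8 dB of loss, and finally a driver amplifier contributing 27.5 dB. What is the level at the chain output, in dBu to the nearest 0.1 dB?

In dB, series stages simply add:
-41.6 − 23.5 − 20.8 + 27.5 = -58.4 dBu.

-58.4 dBu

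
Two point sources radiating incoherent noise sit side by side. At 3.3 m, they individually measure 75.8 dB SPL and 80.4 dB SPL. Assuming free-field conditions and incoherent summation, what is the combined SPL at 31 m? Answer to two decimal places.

Combined at 3.3 m: 10·log₁₀(10^(75.8/10)+10^(80.4/10)) = 81.693 dB SPL.
Then apply −20·log₁₀(31/3.3) = -19.457 dB → 62.24 dB SPL.

62.24 dB SPL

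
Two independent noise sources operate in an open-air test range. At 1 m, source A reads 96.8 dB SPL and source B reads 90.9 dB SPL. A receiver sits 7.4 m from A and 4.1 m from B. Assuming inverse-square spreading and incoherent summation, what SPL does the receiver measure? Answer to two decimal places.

82.06 dB SPL

At the listener: L_A = 96.8 − 20·log₁₀(7.4) = 79.415 dB; L_B = 90.9 − 20·log₁₀(4.1) = 78.644 dB.
Combined: 10·log₁₀(10^(79.415/10)+10^(78.644/10)) = 82.06 dB SPL.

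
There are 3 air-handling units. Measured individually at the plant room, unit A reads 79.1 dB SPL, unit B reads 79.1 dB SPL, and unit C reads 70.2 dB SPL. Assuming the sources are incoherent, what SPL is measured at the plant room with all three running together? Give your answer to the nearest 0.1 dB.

Add the sources as powers (linear), then convert back to dB:
L_total = 10·log₁₀(10^(79.1/10) + 10^(79.1/10) + 10^(70.2/10)) = 10·log₁₀(173000000) = 82.4 dB SPL.

82.4 dB SPL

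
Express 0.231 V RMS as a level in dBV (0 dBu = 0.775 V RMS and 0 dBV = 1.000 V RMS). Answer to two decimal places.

dBV = 20·log₁₀(V / 1.000 V).
20·log₁₀(0.231/1.000) = -12.73 dBV.

-12.73 dBV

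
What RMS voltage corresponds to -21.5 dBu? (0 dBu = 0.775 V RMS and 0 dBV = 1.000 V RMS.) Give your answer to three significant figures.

V = 0.775 V × 10^(-21.5/20).
= 0.775 × 0.08414 = 0.0652 V.

0.0652 V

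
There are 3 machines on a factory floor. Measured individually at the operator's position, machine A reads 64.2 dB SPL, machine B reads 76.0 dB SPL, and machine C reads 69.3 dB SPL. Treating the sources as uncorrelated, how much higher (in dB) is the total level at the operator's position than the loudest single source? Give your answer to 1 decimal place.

1.1 dB

Add the sources as powers (linear), then convert back to dB:
L_total = 10·log₁₀(10^(64.2/10) + 10^(76.0/10) + 10^(69.3/10)) = 77.07 dB SPL.
Excess over the loudest (76.0 dB): 77.07 − 76.0 = 1.1 dB.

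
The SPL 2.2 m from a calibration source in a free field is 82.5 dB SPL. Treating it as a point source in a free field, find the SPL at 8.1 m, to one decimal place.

71.2 dB SPL

Free-field point source: level drops by 20·log₁₀ of the distance ratio.
ΔL = −20·log₁₀(8.1/2.2) = -11.32 dB, so L₂ = 82.5 + (-11.32) = 71.2 dB SPL.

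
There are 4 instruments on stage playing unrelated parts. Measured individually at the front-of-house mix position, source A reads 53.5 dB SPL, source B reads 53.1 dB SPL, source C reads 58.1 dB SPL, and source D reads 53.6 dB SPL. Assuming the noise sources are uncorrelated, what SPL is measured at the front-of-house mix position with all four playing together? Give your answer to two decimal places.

61.15 dB SPL

Add the sources as powers (linear), then convert back to dB:
L_total = 10·log₁₀(10^(53.5/10) + 10^(53.1/10) + 10^(58.1/10) + 10^(53.6/10)) = 10·log₁₀(1303000) = 61.15 dB SPL.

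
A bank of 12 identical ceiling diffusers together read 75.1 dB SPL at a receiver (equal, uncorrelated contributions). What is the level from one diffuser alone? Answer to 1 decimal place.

64.3 dB SPL

12 equal incoherent sources add 10·log₁₀(12) = 10.79 dB over one source.
L_one = 75.1 − 10.79 = 64.3 dB SPL.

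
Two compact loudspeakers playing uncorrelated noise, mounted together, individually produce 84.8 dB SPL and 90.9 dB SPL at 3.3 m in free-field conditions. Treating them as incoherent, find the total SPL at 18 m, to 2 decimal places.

77.12 dB SPL

Combined at 3.3 m: 10·log₁₀(10^(84.8/10)+10^(90.9/10)) = 91.853 dB SPL.
Then apply −20·log₁₀(18/3.3) = -14.735 dB → 77.12 dB SPL.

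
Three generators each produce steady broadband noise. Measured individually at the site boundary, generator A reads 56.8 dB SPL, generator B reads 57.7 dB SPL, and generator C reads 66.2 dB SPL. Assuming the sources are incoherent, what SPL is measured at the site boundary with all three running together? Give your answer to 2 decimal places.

67.19 dB SPL

Add the sources as powers (linear), then convert back to dB:
L_total = 10·log₁₀(10^(56.8/10) + 10^(57.7/10) + 10^(66.2/10)) = 10·log₁₀(5236000) = 67.19 dB SPL.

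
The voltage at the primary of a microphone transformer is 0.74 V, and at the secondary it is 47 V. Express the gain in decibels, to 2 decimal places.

36.06 dB

Voltage ratio → dB uses the 20·log₁₀ form:
20·log₁₀(47/0.74) = 20·log₁₀(63.51) = 36.06 dB.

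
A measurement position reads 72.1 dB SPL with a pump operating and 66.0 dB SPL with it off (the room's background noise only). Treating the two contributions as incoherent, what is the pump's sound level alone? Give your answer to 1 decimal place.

70.9 dB SPL

Background correction is a power subtraction:
L_src = 10·log₁₀(10^(72.1/10) − 10^(66.0/10)) = 10·log₁₀(12240000) = 70.9 dB SPL.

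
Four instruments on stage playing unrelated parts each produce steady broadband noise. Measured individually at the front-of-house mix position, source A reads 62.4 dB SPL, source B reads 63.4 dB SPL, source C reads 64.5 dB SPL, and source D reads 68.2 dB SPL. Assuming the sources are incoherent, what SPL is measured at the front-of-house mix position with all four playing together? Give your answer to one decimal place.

Uncorrelated sources add in intensity (power), not in dB.
L_total = 10·log₁₀(10^(62.4/10) + 10^(63.4/10) + 10^(64.5/10) + 10^(68.2/10)) = 10·log₁₀(13350000) = 71.3 dB SPL.

71.3 dB SPL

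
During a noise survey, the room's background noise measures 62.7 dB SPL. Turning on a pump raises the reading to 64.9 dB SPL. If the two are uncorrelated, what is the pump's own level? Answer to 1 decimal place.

Subtract intensities: L_src = 10·log₁₀(10^(L_total/10) − 10^(L_bg/10)).
L_src = 10·log₁₀(10^(64.9/10) − 10^(62.7/10)) = 10·log₁₀(1228000) = 60.9 dB SPL.

60.9 dB SPL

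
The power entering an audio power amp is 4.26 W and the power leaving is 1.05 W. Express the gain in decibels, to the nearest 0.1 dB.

-6.1 dB

Power is a power quantity, so gain = 10·log₁₀(P_out/P_in).
10·log₁₀(1.05/4.26) = 10·log₁₀(0.2465) = -6.1 dB.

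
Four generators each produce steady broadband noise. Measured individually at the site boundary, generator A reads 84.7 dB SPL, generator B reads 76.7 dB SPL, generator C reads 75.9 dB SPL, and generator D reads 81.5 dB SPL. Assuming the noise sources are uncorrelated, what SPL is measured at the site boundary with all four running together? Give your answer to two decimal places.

87.18 dB SPL

Uncorrelated sources add in intensity (power), not in dB.
L_total = 10·log₁₀(10^(84.7/10) + 10^(76.7/10) + 10^(75.9/10) + 10^(81.5/10)) = 10·log₁₀(522100000) = 87.18 dB SPL.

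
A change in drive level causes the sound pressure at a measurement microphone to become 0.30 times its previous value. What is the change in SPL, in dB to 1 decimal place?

-10.5 dB

SPL change from a pressure ratio uses the 20·log₁₀ form:
20·log₁₀(0.30) = -10.5 dB.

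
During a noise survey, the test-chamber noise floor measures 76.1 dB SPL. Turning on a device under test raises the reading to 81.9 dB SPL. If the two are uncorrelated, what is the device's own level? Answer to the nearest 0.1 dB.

Remove the background by subtracting linear intensities:
L_src = 10·log₁₀(10^(81.9/10) − 10^(76.1/10)) = 10·log₁₀(114100000) = 80.6 dB SPL.

80.6 dB SPL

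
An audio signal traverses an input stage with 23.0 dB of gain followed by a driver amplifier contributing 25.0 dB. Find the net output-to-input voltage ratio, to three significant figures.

251

Net gain = 23.0 + 25.0 = 48.0 dB.
Voltage ratio = 10^(48.0/20) = 251.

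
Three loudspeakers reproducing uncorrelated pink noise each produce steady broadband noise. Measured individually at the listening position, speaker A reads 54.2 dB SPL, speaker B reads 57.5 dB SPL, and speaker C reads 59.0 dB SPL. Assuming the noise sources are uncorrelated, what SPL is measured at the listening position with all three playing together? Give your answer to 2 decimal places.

62.09 dB SPL

Add the sources as powers (linear), then convert back to dB:
L_total = 10·log₁₀(10^(54.2/10) + 10^(57.5/10) + 10^(59.0/10)) = 10·log₁₀(1620000) = 62.09 dB SPL.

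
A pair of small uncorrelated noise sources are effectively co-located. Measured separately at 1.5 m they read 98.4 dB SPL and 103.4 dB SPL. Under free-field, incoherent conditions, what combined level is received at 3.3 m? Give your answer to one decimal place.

97.7 dB SPL

Combined at 1.5 m: 10·log₁₀(10^(98.4/10)+10^(103.4/10)) = 104.59 dB SPL.
Then apply −20·log₁₀(3.3/1.5) = -6.85 dB → 97.7 dB SPL.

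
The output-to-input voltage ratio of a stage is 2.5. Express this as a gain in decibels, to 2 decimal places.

7.96 dB

Voltage is an amplitude quantity, so gain = 20·log₁₀(V_out/V_in).
20·log₁₀(2.5) = 7.96 dB.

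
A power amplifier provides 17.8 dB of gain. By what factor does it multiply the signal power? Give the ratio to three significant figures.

Power ratio = 10^(dB/10).
10^(17.8/10) = 10^(1.780) = 60.3.

60.3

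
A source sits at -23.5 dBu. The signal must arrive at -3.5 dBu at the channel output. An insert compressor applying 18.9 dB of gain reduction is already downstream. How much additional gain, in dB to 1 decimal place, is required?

The required make-up gain is the shortfall in the dB sum.
G = -3.5 − (-23.5) + 18.9 = 38.9 dB.

38.9 dB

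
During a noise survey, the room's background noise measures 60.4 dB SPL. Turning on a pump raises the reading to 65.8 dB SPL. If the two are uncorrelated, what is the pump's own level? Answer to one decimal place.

64.3 dB SPL

Background correction is a power subtraction:
L_src = 10·log₁₀(10^(65.8/10) − 10^(60.4/10)) = 10·log₁₀(2705000) = 64.3 dB SPL.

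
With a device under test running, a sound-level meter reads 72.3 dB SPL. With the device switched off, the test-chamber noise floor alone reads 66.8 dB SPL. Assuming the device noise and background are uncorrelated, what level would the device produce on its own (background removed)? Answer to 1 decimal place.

Subtract intensities: L_src = 10·log₁₀(10^(L_total/10) − 10^(L_bg/10)).
L_src = 10·log₁₀(10^(72.3/10) − 10^(66.8/10)) = 10·log₁₀(12200000) = 70.9 dB SPL.

70.9 dB SPL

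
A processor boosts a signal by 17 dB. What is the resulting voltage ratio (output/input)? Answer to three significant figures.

Voltage ratio = 10^(dB/20).
10^(17/20) = 10^(0.8500) = 7.08.

7.08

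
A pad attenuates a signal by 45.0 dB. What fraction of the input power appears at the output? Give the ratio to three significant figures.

0.0000316

Power ratio = 10^(dB/10).
10^(-45.0/10) = 10^(-4.500) = 0.0000316.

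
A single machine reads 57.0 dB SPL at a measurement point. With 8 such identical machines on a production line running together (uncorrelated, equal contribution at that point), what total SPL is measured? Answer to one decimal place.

8 equal incoherent sources raise the level by 10·log₁₀(8) = 9.03 dB.
L_total = 57.0 + 9.03 = 66.0 dB SPL.

66.0 dB SPL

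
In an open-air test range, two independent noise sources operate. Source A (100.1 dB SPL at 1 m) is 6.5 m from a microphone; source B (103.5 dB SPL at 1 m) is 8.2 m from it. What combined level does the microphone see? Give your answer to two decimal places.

At the listener: L_A = 100.1 − 20·log₁₀(6.5) = 83.842 dB; L_B = 103.5 − 20·log₁₀(8.2) = 85.224 dB.
Combined: 10·log₁₀(10^(83.842/10)+10^(85.224/10)) = 87.60 dB SPL.

87.60 dB SPL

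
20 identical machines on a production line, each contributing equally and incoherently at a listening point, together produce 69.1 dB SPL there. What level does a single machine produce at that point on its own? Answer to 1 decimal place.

20 equal incoherent sources add 10·log₁₀(20) = 13.01 dB over one source.
L_one = 69.1 − 13.01 = 56.1 dB SPL.

56.1 dB SPL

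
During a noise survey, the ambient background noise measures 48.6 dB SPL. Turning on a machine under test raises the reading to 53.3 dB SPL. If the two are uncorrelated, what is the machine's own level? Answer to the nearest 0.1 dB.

Remove the background by subtracting linear intensities:
L_src = 10·log₁₀(10^(53.3/10) − 10^(48.6/10)) = 10·log₁₀(141400) = 51.5 dB SPL.

51.5 dB SPL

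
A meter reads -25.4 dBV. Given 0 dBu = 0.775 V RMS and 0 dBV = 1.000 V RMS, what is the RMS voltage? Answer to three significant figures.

0.0537 V

V = 1.000 V × 10^(-25.4/20).
= 1.000 × 0.05370 = 0.0537 V.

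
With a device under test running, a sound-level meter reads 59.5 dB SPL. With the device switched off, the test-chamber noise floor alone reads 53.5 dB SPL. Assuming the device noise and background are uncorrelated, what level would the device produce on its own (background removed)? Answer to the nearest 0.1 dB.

58.2 dB SPL

Subtract intensities: L_src = 10·log₁₀(10^(L_total/10) − 10^(L_bg/10)).
L_src = 10·log₁₀(10^(59.5/10) − 10^(53.5/10)) = 10·log₁₀(667400) = 58.2 dB SPL.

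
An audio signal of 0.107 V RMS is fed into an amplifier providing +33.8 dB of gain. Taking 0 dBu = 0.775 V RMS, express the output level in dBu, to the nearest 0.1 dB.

Input level: 20·log₁₀(0.107/0.775) = -17.20 dBu.
Output: -17.20 + 33.8 = +16.6 dBu.

+16.6 dBu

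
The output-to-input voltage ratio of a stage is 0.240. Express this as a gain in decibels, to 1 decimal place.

Voltage ratio → dB uses the 20·log₁₀ form:
20·log₁₀(0.240) = -12.4 dB.

-12.4 dB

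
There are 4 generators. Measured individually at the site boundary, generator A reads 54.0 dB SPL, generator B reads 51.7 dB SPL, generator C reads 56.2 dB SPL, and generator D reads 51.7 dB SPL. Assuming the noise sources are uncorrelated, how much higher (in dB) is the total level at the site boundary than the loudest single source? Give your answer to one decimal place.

3.6 dB

Incoherent sources sum as intensities:
L_total = 10·log₁₀(10^(54.0/10) + 10^(51.7/10) + 10^(56.2/10) + 10^(51.7/10)) = 59.84 dB SPL.
Excess over the loudest (56.2 dB): 59.84 − 56.2 = 3.6 dB.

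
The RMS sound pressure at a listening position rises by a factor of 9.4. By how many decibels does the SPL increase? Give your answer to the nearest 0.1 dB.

Sound pressure is an amplitude quantity: ΔL = 20·log₁₀(p₂/p₁).
20·log₁₀(9.4) = 19.5 dB.

19.5 dB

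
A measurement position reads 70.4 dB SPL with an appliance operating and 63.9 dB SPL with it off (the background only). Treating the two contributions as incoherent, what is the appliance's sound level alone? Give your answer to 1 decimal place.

69.3 dB SPL

Background correction is a power subtraction:
L_src = 10·log₁₀(10^(70.4/10) − 10^(63.9/10)) = 10·log₁₀(8510000) = 69.3 dB SPL.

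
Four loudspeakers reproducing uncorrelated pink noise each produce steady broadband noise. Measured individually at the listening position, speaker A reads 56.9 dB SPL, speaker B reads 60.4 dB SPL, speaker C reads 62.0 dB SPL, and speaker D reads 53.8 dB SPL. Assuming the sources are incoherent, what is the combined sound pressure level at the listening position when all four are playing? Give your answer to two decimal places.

Add the sources as powers (linear), then convert back to dB:
L_total = 10·log₁₀(10^(56.9/10) + 10^(60.4/10) + 10^(62.0/10) + 10^(53.8/10)) = 10·log₁₀(3411000) = 65.33 dB SPL.

65.33 dB SPL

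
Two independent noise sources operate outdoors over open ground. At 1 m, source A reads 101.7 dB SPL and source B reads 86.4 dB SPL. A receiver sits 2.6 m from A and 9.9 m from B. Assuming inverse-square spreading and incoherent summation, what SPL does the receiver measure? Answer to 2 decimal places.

93.41 dB SPL

At the listener: L_A = 101.7 − 20·log₁₀(2.6) = 93.401 dB; L_B = 86.4 − 20·log₁₀(9.9) = 66.487 dB.
Combined: 10·log₁₀(10^(93.401/10)+10^(66.487/10)) = 93.41 dB SPL.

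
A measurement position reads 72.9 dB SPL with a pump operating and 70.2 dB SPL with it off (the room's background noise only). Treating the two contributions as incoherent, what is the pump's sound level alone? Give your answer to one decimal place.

Remove the background by subtracting linear intensities:
L_src = 10·log₁₀(10^(72.9/10) − 10^(70.2/10)) = 10·log₁₀(9027000) = 69.6 dB SPL.

69.6 dB SPL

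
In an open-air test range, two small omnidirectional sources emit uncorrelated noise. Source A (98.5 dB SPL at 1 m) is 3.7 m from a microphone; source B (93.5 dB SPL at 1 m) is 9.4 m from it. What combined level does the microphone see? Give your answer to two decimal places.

87.34 dB SPL

At the listener: L_A = 98.5 − 20·log₁₀(3.7) = 87.136 dB; L_B = 93.5 − 20·log₁₀(9.4) = 74.037 dB.
Combined: 10·log₁₀(10^(87.136/10)+10^(74.037/10)) = 87.34 dB SPL.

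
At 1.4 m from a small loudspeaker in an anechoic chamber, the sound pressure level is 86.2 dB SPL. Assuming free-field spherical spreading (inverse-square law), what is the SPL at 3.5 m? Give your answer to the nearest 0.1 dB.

For a point source in a free field, ΔL = −20·log₁₀(d₂/d₁).
ΔL = −20·log₁₀(3.5/1.4) = -7.96 dB, so L₂ = 86.2 + (-7.96) = 78.2 dB SPL.

78.2 dB SPL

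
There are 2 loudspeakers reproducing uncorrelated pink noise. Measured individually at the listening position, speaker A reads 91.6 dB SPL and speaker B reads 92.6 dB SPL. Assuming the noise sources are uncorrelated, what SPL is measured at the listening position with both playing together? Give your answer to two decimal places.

95.14 dB SPL

Incoherent sources sum as intensities:
L_total = 10·log₁₀(10^(91.6/10) + 10^(92.6/10)) = 10·log₁₀(3265000000) = 95.14 dB SPL.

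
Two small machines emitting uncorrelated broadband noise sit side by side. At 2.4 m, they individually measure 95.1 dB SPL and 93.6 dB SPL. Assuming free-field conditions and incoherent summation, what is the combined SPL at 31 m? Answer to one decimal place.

75.2 dB SPL

Combined at 2.4 m: 10·log₁₀(10^(95.1/10)+10^(93.6/10)) = 97.42 dB SPL.
Then apply −20·log₁₀(31/2.4) = -22.22 dB → 75.2 dB SPL.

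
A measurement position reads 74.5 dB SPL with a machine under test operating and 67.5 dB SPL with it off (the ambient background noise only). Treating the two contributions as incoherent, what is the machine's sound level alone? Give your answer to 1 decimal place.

73.5 dB SPL

Remove the background by subtracting linear intensities:
L_src = 10·log₁₀(10^(74.5/10) − 10^(67.5/10)) = 10·log₁₀(22560000) = 73.5 dB SPL.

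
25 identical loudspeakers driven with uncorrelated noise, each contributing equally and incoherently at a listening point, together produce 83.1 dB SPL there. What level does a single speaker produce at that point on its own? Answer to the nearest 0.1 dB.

25 equal incoherent sources add 10·log₁₀(25) = 13.98 dB over one source.
L_one = 83.1 − 13.98 = 69.1 dB SPL.

69.1 dB SPL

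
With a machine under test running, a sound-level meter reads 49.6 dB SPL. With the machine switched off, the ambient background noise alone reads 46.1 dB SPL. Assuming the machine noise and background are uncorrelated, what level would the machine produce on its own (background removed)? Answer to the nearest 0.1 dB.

47.0 dB SPL

Background correction is a power subtraction:
L_src = 10·log₁₀(10^(49.6/10) − 10^(46.1/10)) = 10·log₁₀(50460) = 47.0 dB SPL.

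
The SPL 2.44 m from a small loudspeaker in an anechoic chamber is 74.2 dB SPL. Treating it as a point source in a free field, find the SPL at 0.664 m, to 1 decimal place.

Free-field point source: level drops by 20·log₁₀ of the distance ratio.
ΔL = −20·log₁₀(0.664/2.44) = 11.30 dB, so L₂ = 74.2 + (11.30) = 85.5 dB SPL.

85.5 dB SPL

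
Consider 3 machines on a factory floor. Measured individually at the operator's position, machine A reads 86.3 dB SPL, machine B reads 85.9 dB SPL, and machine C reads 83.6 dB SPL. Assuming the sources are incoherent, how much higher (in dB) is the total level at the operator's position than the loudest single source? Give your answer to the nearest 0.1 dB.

3.9 dB

Incoherent sources sum as intensities:
L_total = 10·log₁₀(10^(86.3/10) + 10^(85.9/10) + 10^(83.6/10)) = 90.19 dB SPL.
Excess over the loudest (86.3 dB): 90.19 − 86.3 = 3.9 dB.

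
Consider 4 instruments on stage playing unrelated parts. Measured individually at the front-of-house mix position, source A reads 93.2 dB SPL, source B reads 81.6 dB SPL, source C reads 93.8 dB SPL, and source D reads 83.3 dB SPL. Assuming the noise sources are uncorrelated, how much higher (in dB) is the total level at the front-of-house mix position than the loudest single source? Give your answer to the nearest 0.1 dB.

3.1 dB

Incoherent sources sum as intensities:
L_total = 10·log₁₀(10^(93.2/10) + 10^(81.6/10) + 10^(93.8/10) + 10^(83.3/10)) = 96.85 dB SPL.
Excess over the loudest (93.8 dB): 96.85 − 93.8 = 3.1 dB.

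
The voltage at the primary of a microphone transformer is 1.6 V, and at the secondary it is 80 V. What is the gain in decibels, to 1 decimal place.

Voltage ratio → dB uses the 20·log₁₀ form:
20·log₁₀(80/1.6) = 20·log₁₀(50.00) = 34.0 dB.

34.0 dB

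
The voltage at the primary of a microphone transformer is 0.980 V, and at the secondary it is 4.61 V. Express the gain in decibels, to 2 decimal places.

13.45 dB

For a voltage ratio, dB = 20·log₁₀(V₂/V₁).
20·log₁₀(4.61/0.980) = 20·log₁₀(4.704) = 13.45 dB.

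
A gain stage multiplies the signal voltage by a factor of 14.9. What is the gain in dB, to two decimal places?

Voltage ratio → dB uses the 20·log₁₀ form:
20·log₁₀(14.9) = 23.46 dB.

23.46 dB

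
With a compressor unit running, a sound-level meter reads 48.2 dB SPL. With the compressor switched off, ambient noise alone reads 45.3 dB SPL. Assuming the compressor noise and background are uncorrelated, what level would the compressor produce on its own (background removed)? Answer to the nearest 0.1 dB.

45.1 dB SPL

Remove the background by subtracting linear intensities:
L_src = 10·log₁₀(10^(48.2/10) − 10^(45.3/10)) = 10·log₁₀(32180) = 45.1 dB SPL.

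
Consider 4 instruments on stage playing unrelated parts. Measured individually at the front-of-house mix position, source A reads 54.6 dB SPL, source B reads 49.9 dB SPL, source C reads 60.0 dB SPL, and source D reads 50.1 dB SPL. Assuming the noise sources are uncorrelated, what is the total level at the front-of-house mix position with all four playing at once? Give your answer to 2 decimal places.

Add the sources as powers (linear), then convert back to dB:
L_total = 10·log₁₀(10^(54.6/10) + 10^(49.9/10) + 10^(60.0/10) + 10^(50.1/10)) = 10·log₁₀(1488000) = 61.73 dB SPL.

61.73 dB SPL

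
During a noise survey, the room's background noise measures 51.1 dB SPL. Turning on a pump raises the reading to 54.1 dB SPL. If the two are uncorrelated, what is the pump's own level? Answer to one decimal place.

Remove the background by subtracting linear intensities:
L_src = 10·log₁₀(10^(54.1/10) − 10^(51.1/10)) = 10·log₁₀(128200) = 51.1 dB SPL.

51.1 dB SPL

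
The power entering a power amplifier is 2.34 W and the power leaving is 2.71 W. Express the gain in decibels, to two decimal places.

0.64 dB

Power is a power quantity, so gain = 10·log₁₀(P_out/P_in).
10·log₁₀(2.71/2.34) = 10·log₁₀(1.158) = 0.64 dB.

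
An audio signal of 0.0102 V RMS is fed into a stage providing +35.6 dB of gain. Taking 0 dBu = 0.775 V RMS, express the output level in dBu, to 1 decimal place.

-2.0 dBu

Input level: 20·log₁₀(0.0102/0.775) = -37.61 dBu.
Output: -37.61 + 35.6 = -2.0 dBu.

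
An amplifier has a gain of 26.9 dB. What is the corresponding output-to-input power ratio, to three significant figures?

490

Power ratio = 10^(dB/10).
10^(26.9/10) = 10^(2.690) = 490.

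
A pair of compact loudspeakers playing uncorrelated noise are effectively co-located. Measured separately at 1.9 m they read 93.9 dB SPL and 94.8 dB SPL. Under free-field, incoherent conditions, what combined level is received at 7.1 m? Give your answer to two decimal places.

Combined at 1.9 m: 10·log₁₀(10^(93.9/10)+10^(94.8/10)) = 97.384 dB SPL.
Then apply −20·log₁₀(7.1/1.9) = -11.450 dB → 85.93 dB SPL.

85.93 dB SPL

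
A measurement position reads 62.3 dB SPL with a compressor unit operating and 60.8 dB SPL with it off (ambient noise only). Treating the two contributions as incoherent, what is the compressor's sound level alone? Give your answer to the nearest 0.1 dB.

Background correction is a power subtraction:
L_src = 10·log₁₀(10^(62.3/10) − 10^(60.8/10)) = 10·log₁₀(496000) = 57.0 dB SPL.

57.0 dB SPL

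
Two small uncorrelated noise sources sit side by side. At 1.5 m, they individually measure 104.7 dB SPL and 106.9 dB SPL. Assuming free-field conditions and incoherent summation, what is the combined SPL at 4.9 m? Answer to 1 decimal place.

98.7 dB SPL

Combined at 1.5 m: 10·log₁₀(10^(104.7/10)+10^(106.9/10)) = 108.95 dB SPL.
Then apply −20·log₁₀(4.9/1.5) = -10.28 dB → 98.7 dB SPL.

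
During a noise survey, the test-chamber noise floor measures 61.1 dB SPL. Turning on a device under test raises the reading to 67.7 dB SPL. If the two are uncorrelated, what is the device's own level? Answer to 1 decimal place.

Background correction is a power subtraction:
L_src = 10·log₁₀(10^(67.7/10) − 10^(61.1/10)) = 10·log₁₀(4600000) = 66.6 dB SPL.

66.6 dB SPL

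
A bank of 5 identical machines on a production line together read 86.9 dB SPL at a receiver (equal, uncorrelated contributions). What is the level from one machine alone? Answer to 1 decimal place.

5 equal incoherent sources add 10·log₁₀(5) = 6.99 dB over one source.
L_one = 86.9 − 6.99 = 79.9 dB SPL.

79.9 dB SPL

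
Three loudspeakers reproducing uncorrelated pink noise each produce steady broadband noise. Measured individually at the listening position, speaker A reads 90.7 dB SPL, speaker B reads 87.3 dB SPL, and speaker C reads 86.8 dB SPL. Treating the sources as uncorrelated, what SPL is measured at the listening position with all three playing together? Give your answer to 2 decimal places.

93.41 dB SPL

Incoherent sources sum as intensities:
L_total = 10·log₁₀(10^(90.7/10) + 10^(87.3/10) + 10^(86.8/10)) = 10·log₁₀(2191000000) = 93.41 dB SPL.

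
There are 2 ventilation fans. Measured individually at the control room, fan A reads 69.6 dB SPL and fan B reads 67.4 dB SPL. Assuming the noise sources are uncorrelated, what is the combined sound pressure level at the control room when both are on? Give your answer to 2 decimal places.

71.65 dB SPL

Incoherent sources sum as intensities:
L_total = 10·log₁₀(10^(69.6/10) + 10^(67.4/10)) = 10·log₁₀(14620000) = 71.65 dB SPL.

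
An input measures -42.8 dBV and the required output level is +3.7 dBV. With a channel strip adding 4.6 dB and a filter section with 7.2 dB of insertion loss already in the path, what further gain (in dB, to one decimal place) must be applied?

The required make-up gain is the shortfall in the dB sum.
G = +3.7 − (-42.8) − 4.6 + 7.2 = 49.1 dB.

49.1 dB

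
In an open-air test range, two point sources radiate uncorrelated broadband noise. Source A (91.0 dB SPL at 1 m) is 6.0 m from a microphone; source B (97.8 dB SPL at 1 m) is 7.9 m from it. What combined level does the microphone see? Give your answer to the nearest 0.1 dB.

81.2 dB SPL

At the listener: L_A = 91.0 − 20·log₁₀(6.0) = 75.44 dB; L_B = 97.8 − 20·log₁₀(7.9) = 79.85 dB.
Combined: 10·log₁₀(10^(75.44/10)+10^(79.85/10)) = 81.2 dB SPL.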